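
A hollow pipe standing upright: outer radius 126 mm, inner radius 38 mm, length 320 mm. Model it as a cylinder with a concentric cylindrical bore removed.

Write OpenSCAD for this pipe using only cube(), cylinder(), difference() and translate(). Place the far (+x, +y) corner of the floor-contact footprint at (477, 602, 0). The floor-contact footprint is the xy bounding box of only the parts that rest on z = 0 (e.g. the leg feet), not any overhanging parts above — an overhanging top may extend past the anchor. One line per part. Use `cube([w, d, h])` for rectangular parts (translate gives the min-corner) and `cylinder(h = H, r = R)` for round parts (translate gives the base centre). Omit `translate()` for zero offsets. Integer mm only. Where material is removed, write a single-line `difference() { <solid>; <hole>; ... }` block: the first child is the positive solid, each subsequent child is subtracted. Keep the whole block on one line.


difference() { translate([351, 476, 0]) cylinder(h = 320, r = 126); translate([351, 476, 0]) cylinder(h = 320, r = 38); }


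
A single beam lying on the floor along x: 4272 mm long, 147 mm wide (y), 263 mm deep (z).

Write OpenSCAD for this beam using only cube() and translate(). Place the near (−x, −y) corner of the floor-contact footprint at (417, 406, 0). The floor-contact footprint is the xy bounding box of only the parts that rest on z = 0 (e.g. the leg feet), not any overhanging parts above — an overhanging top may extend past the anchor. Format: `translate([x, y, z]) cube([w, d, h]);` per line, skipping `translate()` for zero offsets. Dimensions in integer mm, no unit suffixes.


translate([417, 406, 0]) cube([4272, 147, 263]);


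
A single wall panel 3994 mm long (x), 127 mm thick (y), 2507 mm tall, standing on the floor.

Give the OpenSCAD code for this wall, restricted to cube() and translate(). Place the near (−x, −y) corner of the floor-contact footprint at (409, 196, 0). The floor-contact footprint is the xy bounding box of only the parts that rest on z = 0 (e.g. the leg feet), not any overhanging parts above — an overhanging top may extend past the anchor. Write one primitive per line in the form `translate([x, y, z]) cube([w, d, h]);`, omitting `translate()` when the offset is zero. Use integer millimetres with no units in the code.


translate([409, 196, 0]) cube([3994, 127, 2507]);


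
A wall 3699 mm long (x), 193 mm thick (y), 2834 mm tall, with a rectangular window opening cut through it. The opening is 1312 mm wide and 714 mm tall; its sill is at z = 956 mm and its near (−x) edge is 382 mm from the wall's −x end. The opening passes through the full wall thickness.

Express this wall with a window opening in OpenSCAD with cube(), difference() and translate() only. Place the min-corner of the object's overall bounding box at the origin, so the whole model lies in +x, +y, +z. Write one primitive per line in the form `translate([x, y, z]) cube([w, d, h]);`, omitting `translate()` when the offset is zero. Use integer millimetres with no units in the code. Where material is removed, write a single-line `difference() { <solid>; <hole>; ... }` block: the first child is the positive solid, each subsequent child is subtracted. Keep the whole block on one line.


difference() { cube([3699, 193, 2834]); translate([382, 0, 956]) cube([1312, 193, 714]); }


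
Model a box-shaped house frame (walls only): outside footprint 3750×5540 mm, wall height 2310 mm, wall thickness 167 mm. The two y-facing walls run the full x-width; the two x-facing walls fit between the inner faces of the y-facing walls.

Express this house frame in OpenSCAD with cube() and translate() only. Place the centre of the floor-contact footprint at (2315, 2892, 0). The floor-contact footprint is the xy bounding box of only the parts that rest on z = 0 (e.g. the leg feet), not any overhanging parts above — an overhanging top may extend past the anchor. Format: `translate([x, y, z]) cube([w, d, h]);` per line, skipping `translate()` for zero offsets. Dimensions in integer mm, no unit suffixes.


translate([440, 122, 0]) cube([3750, 167, 2310]);
translate([440, 5495, 0]) cube([3750, 167, 2310]);
translate([440, 289, 0]) cube([167, 5206, 2310]);
translate([4023, 289, 0]) cube([167, 5206, 2310]);


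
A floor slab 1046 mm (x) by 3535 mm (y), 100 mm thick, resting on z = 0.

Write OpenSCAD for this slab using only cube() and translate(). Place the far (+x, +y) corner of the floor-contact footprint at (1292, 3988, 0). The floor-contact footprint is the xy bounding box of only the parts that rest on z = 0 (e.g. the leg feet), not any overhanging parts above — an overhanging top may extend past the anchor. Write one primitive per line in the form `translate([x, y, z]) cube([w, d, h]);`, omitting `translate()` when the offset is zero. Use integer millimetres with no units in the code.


translate([246, 453, 0]) cube([1046, 3535, 100]);


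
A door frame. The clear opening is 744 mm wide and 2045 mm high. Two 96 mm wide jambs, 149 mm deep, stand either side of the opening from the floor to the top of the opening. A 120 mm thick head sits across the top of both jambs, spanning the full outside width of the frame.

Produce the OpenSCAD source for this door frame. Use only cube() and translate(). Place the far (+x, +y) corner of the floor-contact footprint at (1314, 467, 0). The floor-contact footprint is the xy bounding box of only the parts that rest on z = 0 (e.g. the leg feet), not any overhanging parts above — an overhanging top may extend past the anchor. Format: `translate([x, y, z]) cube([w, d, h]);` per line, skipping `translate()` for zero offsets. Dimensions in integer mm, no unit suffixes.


translate([378, 318, 0]) cube([96, 149, 2045]);
translate([1218, 318, 0]) cube([96, 149, 2045]);
translate([378, 318, 2045]) cube([936, 149, 120]);


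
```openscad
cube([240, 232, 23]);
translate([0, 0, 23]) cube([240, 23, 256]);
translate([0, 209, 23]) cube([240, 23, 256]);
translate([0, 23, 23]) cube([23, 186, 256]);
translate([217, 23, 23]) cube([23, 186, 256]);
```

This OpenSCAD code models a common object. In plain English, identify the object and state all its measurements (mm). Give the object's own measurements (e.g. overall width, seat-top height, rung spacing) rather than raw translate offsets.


An open-topped rectangular box: outside dimensions 240×232×279 mm, with a uniform wall and base thickness of 23 mm. The base is a full 240×232 slab on the floor; four walls sit on top of the base. The front and back walls (the −y and +y sides) span the full width; the two side walls fit between them.


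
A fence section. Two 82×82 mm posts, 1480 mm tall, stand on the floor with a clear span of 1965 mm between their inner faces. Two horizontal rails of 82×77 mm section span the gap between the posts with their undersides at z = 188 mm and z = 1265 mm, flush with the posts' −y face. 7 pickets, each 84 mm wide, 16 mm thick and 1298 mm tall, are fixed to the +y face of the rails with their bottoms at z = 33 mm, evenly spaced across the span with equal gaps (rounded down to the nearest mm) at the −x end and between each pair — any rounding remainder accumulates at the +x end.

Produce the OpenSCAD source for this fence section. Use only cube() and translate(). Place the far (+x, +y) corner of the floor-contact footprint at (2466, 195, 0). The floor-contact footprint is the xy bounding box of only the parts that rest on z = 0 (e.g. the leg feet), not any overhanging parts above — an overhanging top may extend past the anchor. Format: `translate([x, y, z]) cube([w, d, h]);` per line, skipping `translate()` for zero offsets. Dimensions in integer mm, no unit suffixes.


translate([337, 113, 0]) cube([82, 82, 1480]);
translate([2384, 113, 0]) cube([82, 82, 1480]);
translate([419, 113, 188]) cube([1965, 82, 77]);
translate([419, 113, 1265]) cube([1965, 82, 77]);
translate([591, 195, 33]) cube([84, 16, 1298]);
translate([847, 195, 33]) cube([84, 16, 1298]);
translate([1103, 195, 33]) cube([84, 16, 1298]);
translate([1359, 195, 33]) cube([84, 16, 1298]);
translate([1615, 195, 33]) cube([84, 16, 1298]);
translate([1871, 195, 33]) cube([84, 16, 1298]);
translate([2127, 195, 33]) cube([84, 16, 1298]);


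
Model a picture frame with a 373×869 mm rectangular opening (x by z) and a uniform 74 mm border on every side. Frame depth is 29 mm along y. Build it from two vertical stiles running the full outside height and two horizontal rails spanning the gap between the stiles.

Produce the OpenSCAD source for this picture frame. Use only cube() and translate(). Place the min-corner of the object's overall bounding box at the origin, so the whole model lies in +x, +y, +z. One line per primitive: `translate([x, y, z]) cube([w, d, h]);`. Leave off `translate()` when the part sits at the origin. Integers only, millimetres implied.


cube([74, 29, 1017]);
translate([447, 0, 0]) cube([74, 29, 1017]);
translate([74, 0, 0]) cube([373, 29, 74]);
translate([74, 0, 943]) cube([373, 29, 74]);


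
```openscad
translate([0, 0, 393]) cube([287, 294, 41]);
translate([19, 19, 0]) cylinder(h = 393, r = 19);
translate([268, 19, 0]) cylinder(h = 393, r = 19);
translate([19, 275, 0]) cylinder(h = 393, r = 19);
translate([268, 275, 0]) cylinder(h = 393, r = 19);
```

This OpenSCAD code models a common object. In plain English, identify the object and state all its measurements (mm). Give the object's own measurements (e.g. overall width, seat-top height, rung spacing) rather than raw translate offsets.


A simple wooden stool: a rectangular seat 287 mm (x) by 294 mm (y), 41 mm thick, top face at z = 434 mm, on four round legs, each 38 mm in diameter. The legs rest on z = 0, each leg's axis is inset half a diameter from the nearest pair of seat edges (so the leg's bounding box is flush with the corner).


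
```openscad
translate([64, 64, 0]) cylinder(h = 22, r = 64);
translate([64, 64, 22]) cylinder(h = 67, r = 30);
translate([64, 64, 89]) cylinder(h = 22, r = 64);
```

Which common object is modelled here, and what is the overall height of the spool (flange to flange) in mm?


A spool. The overall height is 111 mm.

Three coaxial cylinders, large–small–large — a spool. Two 22 mm flanges and a 67 mm core give 22 + 67 + 22 = 111 mm.


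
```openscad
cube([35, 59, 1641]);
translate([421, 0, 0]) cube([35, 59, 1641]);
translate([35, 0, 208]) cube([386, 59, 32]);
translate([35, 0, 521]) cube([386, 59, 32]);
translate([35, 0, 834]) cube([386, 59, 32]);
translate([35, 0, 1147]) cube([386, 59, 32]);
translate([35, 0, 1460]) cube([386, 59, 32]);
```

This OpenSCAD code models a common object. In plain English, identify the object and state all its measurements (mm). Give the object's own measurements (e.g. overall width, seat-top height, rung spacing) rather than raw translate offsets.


A straight ladder. Two 35×59 mm vertical rails, 1641 mm tall, stand 456 mm apart (outside-to-outside) with their front faces coplanar on the −y side. 5 rungs, each 59 mm deep and 32 mm tall, span between the inner faces of the rails, front faces flush with the rails. The lowest rung's underside is at z = 208 mm and rungs are spaced 313 mm apart (underside to underside).


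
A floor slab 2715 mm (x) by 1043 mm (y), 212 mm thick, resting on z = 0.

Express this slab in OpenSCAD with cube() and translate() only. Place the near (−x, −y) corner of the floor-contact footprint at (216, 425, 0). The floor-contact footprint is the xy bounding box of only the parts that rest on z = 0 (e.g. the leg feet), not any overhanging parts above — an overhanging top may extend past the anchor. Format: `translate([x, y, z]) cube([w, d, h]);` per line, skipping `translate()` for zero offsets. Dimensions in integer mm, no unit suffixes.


translate([216, 425, 0]) cube([2715, 1043, 212]);


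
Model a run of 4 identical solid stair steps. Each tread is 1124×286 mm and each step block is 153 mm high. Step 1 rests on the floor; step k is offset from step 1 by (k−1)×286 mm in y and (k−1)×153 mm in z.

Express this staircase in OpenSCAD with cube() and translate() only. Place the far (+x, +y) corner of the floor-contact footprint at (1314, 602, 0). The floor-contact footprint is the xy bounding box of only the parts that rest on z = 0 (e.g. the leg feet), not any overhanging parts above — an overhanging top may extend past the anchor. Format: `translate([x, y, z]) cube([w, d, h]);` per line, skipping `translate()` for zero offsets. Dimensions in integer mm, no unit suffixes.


translate([190, 316, 0]) cube([1124, 286, 153]);
translate([190, 602, 153]) cube([1124, 286, 153]);
translate([190, 888, 306]) cube([1124, 286, 153]);
translate([190, 1174, 459]) cube([1124, 286, 153]);


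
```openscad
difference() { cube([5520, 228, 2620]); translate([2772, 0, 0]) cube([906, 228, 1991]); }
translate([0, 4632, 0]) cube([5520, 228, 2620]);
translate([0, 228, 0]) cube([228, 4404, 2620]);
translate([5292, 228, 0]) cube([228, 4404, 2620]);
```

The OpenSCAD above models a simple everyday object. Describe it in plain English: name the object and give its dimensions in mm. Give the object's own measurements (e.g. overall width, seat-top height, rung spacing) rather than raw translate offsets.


A single room: four walls, each 2620 mm tall and 228 mm thick, enclosing an outside footprint 5520×4860 mm (x × y), no floor or roof. The front and back walls (−y and +y sides) run the full x-width; the side walls fit between their inner faces. A door opening 906 mm wide and 1991 mm tall is cut through the front wall from the floor up, its −x edge 2772 mm from the wall's −x end.


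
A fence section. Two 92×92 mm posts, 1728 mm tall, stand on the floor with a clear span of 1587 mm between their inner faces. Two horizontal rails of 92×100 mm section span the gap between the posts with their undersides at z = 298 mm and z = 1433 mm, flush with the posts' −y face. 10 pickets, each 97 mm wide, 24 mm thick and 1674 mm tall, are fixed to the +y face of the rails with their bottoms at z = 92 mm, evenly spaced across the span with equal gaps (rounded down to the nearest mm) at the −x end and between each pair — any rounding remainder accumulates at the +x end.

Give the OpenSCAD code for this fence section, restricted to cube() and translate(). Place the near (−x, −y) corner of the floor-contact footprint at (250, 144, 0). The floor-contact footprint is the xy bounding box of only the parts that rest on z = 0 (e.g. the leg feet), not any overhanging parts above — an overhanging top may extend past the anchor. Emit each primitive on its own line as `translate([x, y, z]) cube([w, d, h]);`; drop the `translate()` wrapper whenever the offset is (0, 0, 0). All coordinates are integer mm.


translate([250, 144, 0]) cube([92, 92, 1728]);
translate([1929, 144, 0]) cube([92, 92, 1728]);
translate([342, 144, 298]) cube([1587, 92, 100]);
translate([342, 144, 1433]) cube([1587, 92, 100]);
translate([398, 236, 92]) cube([97, 24, 1674]);
translate([551, 236, 92]) cube([97, 24, 1674]);
translate([704, 236, 92]) cube([97, 24, 1674]);
translate([857, 236, 92]) cube([97, 24, 1674]);
translate([1010, 236, 92]) cube([97, 24, 1674]);
translate([1163, 236, 92]) cube([97, 24, 1674]);
translate([1316, 236, 92]) cube([97, 24, 1674]);
translate([1469, 236, 92]) cube([97, 24, 1674]);
translate([1622, 236, 92]) cube([97, 24, 1674]);
translate([1775, 236, 92]) cube([97, 24, 1674]);


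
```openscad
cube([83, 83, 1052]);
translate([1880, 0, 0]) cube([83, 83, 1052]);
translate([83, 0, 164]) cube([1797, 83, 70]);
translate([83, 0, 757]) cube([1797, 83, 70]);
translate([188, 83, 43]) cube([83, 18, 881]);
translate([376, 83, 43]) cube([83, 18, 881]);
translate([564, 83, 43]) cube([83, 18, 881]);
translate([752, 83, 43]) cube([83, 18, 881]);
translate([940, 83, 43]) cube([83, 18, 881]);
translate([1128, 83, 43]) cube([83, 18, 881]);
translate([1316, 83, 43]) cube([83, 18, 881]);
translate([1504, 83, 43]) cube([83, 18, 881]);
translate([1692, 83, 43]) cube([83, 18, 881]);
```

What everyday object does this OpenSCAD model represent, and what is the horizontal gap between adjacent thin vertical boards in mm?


A fence section. The picket gap is 105 mm.

Two posts, two rails, 9 pickets — a fence section. Span 1797 mm holds 9 pickets of 83 mm with 10 equal gaps: ⌊(1797 − 9·83) / 10⌋ = 105 mm.


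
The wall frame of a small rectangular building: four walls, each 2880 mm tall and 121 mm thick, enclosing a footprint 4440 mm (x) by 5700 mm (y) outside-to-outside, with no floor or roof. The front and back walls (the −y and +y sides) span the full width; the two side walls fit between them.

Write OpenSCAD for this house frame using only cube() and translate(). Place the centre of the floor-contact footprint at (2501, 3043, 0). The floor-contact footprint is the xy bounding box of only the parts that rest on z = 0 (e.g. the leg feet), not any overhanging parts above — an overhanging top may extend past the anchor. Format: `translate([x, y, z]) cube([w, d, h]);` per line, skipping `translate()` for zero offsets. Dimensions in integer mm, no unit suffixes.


translate([281, 193, 0]) cube([4440, 121, 2880]);
translate([281, 5772, 0]) cube([4440, 121, 2880]);
translate([281, 314, 0]) cube([121, 5458, 2880]);
translate([4600, 314, 0]) cube([121, 5458, 2880]);


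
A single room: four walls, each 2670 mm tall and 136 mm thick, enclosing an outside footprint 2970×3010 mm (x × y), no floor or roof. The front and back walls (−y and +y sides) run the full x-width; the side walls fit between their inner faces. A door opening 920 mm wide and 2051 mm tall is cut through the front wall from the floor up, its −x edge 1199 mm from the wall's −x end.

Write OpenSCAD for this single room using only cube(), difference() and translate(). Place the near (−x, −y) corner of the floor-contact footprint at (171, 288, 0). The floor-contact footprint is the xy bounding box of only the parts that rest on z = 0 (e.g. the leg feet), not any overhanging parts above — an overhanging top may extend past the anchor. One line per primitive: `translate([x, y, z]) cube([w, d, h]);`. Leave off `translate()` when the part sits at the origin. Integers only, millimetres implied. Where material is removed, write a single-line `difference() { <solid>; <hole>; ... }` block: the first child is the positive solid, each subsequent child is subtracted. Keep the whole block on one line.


difference() { translate([171, 288, 0]) cube([2970, 136, 2670]); translate([1370, 288, 0]) cube([920, 136, 2051]); }
translate([171, 3162, 0]) cube([2970, 136, 2670]);
translate([171, 424, 0]) cube([136, 2738, 2670]);
translate([3005, 424, 0]) cube([136, 2738, 2670]);


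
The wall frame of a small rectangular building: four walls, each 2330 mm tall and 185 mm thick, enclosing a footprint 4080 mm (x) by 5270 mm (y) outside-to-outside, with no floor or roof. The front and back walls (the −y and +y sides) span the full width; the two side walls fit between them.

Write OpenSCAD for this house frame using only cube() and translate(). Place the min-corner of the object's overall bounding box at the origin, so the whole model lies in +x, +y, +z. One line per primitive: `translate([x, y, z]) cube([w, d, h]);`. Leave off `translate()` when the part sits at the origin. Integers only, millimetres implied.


cube([4080, 185, 2330]);
translate([0, 5085, 0]) cube([4080, 185, 2330]);
translate([0, 185, 0]) cube([185, 4900, 2330]);
translate([3895, 185, 0]) cube([185, 4900, 2330]);


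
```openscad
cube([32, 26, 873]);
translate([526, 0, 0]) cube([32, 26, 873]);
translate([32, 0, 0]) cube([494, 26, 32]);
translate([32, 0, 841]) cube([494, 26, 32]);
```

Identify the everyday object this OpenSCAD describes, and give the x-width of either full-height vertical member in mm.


A picture frame. The border width is 32 mm.

Four thin pieces enclosing a rectangular opening — a picture frame. The two full-height stiles are 873 mm tall; the top rail sits at z = 841 and is 32 mm tall, so the border above the opening is 873 − 841 = 32 mm, matching the stile x-width.


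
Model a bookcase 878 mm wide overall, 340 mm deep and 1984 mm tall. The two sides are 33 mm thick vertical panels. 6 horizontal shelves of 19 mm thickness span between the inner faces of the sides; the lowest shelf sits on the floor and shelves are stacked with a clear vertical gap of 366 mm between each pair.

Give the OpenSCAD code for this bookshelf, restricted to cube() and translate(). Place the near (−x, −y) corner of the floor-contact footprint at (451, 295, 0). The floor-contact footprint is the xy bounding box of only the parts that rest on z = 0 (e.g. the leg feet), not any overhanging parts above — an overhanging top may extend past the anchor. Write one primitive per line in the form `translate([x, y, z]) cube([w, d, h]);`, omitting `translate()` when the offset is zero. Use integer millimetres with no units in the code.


translate([451, 295, 0]) cube([33, 340, 1984]);
translate([1296, 295, 0]) cube([33, 340, 1984]);
translate([484, 295, 0]) cube([812, 340, 19]);
translate([484, 295, 385]) cube([812, 340, 19]);
translate([484, 295, 770]) cube([812, 340, 19]);
translate([484, 295, 1155]) cube([812, 340, 19]);
translate([484, 295, 1540]) cube([812, 340, 19]);
translate([484, 295, 1925]) cube([812, 340, 19]);


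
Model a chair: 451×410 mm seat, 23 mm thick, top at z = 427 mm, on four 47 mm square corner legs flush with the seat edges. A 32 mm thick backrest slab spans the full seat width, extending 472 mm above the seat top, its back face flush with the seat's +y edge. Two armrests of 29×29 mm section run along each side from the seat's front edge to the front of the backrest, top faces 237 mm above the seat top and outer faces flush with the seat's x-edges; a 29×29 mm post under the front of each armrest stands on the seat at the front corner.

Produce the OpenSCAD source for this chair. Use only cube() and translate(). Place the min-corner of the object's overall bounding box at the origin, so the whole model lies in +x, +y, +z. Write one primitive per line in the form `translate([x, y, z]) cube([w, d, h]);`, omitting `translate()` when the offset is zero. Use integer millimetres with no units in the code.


translate([0, 0, 404]) cube([451, 410, 23]);
cube([47, 47, 404]);
translate([404, 0, 0]) cube([47, 47, 404]);
translate([0, 363, 0]) cube([47, 47, 404]);
translate([404, 363, 0]) cube([47, 47, 404]);
translate([0, 378, 427]) cube([451, 32, 472]);
translate([0, 0, 635]) cube([29, 378, 29]);
translate([422, 0, 635]) cube([29, 378, 29]);
translate([0, 0, 427]) cube([29, 29, 208]);
translate([422, 0, 427]) cube([29, 29, 208]);


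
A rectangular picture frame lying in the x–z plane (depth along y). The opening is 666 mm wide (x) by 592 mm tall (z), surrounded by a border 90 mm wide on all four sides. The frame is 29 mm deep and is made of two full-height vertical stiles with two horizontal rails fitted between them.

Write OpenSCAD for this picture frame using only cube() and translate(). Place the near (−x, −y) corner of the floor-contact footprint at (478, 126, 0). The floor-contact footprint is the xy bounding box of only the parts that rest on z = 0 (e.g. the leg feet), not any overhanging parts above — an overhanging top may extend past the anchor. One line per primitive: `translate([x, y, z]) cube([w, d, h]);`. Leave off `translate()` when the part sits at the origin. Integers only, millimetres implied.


translate([478, 126, 0]) cube([90, 29, 772]);
translate([1234, 126, 0]) cube([90, 29, 772]);
translate([568, 126, 0]) cube([666, 29, 90]);
translate([568, 126, 682]) cube([666, 29, 90]);


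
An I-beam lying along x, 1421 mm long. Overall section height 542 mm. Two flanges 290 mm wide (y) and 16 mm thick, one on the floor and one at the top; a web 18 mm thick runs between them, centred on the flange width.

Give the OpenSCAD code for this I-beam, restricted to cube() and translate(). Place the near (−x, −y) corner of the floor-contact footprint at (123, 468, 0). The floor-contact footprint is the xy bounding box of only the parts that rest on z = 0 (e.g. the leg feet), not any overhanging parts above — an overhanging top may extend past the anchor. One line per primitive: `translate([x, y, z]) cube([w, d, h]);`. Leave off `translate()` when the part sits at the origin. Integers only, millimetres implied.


translate([123, 468, 0]) cube([1421, 290, 16]);
translate([123, 604, 16]) cube([1421, 18, 510]);
translate([123, 468, 526]) cube([1421, 290, 16]);


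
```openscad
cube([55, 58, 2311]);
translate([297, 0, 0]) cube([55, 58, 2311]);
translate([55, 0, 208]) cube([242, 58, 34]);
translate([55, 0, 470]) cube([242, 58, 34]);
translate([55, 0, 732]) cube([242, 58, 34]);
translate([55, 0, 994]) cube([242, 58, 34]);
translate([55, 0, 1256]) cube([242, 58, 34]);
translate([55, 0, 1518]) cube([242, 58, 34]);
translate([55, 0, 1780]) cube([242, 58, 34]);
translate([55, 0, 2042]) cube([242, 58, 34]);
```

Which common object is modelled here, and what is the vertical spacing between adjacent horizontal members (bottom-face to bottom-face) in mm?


A ladder. The rung spacing is 262 mm.

Two tall 55×58 posts with 8 short bars between them — a ladder. Adjacent rungs sit at z = 208 and z = 470, so the spacing is 470 − 208 = 262 mm.


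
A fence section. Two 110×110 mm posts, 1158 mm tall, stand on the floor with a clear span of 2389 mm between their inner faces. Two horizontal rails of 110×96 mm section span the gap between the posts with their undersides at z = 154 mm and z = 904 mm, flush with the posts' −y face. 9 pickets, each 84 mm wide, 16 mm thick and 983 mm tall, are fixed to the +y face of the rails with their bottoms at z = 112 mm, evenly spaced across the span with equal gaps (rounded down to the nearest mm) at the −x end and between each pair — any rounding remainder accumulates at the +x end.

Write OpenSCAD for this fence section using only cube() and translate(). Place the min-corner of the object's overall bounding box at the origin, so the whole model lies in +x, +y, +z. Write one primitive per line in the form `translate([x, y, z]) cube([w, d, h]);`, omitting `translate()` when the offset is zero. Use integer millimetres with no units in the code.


cube([110, 110, 1158]);
translate([2499, 0, 0]) cube([110, 110, 1158]);
translate([110, 0, 154]) cube([2389, 110, 96]);
translate([110, 0, 904]) cube([2389, 110, 96]);
translate([273, 110, 112]) cube([84, 16, 983]);
translate([520, 110, 112]) cube([84, 16, 983]);
translate([767, 110, 112]) cube([84, 16, 983]);
translate([1014, 110, 112]) cube([84, 16, 983]);
translate([1261, 110, 112]) cube([84, 16, 983]);
translate([1508, 110, 112]) cube([84, 16, 983]);
translate([1755, 110, 112]) cube([84, 16, 983]);
translate([2002, 110, 112]) cube([84, 16, 983]);
translate([2249, 110, 112]) cube([84, 16, 983]);


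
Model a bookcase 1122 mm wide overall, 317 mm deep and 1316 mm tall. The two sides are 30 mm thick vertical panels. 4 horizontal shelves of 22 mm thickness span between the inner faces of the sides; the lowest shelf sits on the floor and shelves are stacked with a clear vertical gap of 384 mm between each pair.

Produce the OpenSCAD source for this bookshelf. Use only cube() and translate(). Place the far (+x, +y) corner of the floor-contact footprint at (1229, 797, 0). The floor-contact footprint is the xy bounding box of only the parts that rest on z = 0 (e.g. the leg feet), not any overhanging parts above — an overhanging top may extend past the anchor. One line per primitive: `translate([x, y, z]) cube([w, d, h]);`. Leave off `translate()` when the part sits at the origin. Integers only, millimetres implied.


translate([107, 480, 0]) cube([30, 317, 1316]);
translate([1199, 480, 0]) cube([30, 317, 1316]);
translate([137, 480, 0]) cube([1062, 317, 22]);
translate([137, 480, 406]) cube([1062, 317, 22]);
translate([137, 480, 812]) cube([1062, 317, 22]);
translate([137, 480, 1218]) cube([1062, 317, 22]);


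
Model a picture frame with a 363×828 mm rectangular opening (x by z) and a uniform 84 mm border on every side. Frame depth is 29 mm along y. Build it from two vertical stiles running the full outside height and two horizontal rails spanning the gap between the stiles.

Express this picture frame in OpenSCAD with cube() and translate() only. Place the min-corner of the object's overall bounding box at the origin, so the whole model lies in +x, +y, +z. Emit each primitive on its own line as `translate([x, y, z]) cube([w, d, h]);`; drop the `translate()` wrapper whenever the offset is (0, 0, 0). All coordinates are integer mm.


cube([84, 29, 996]);
translate([447, 0, 0]) cube([84, 29, 996]);
translate([84, 0, 0]) cube([363, 29, 84]);
translate([84, 0, 912]) cube([363, 29, 84]);


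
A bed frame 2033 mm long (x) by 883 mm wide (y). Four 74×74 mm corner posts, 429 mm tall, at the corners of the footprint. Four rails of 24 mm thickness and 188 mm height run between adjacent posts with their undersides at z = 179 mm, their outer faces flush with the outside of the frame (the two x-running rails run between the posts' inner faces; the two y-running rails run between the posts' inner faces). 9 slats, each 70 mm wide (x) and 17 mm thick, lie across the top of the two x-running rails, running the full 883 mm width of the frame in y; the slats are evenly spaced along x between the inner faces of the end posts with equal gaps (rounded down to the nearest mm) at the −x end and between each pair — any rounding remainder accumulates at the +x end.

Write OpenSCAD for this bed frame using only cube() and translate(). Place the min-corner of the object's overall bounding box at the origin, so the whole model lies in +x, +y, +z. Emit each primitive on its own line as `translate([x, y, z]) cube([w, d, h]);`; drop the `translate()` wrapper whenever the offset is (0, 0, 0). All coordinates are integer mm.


cube([74, 74, 429]);
translate([0, 809, 0]) cube([74, 74, 429]);
translate([1959, 0, 0]) cube([74, 74, 429]);
translate([1959, 809, 0]) cube([74, 74, 429]);
translate([74, 0, 179]) cube([1885, 24, 188]);
translate([74, 859, 179]) cube([1885, 24, 188]);
translate([0, 74, 179]) cube([24, 735, 188]);
translate([2009, 74, 179]) cube([24, 735, 188]);
translate([199, 0, 367]) cube([70, 883, 17]);
translate([394, 0, 367]) cube([70, 883, 17]);
translate([589, 0, 367]) cube([70, 883, 17]);
translate([784, 0, 367]) cube([70, 883, 17]);
translate([979, 0, 367]) cube([70, 883, 17]);
translate([1174, 0, 367]) cube([70, 883, 17]);
translate([1369, 0, 367]) cube([70, 883, 17]);
translate([1564, 0, 367]) cube([70, 883, 17]);
translate([1759, 0, 367]) cube([70, 883, 17]);


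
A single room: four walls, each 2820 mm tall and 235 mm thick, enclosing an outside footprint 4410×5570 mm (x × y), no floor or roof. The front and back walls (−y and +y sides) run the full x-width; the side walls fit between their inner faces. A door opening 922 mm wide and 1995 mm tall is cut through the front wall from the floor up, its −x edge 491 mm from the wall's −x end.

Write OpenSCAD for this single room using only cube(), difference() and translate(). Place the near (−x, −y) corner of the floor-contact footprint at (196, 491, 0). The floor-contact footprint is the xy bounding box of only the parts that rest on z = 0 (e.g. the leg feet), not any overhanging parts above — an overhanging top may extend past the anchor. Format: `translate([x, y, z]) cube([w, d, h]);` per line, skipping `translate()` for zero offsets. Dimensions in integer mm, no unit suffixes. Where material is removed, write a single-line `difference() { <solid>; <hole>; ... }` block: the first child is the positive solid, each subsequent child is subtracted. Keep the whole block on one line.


difference() { translate([196, 491, 0]) cube([4410, 235, 2820]); translate([687, 491, 0]) cube([922, 235, 1995]); }
translate([196, 5826, 0]) cube([4410, 235, 2820]);
translate([196, 726, 0]) cube([235, 5100, 2820]);
translate([4371, 726, 0]) cube([235, 5100, 2820]);


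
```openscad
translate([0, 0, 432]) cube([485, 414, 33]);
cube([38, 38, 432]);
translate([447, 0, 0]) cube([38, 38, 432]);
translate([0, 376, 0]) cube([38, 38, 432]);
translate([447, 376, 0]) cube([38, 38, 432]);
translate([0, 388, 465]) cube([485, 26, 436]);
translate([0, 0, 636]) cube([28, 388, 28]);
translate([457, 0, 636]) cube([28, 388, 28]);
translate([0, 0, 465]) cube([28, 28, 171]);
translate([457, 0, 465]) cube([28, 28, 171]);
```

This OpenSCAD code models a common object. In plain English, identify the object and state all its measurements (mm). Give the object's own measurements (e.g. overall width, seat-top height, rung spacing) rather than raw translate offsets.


A chair. The seat is a 485×414×33 mm slab with its top at z = 465 mm, on four 38×38 mm corner legs (flush with the seat edges, standing on z = 0). A flat backrest 26 mm thick, 436 mm tall, spans the full seat width and rises from the seat top along its +y edge, rear face flush with the rear of the seat. Two armrests of 28×28 mm section run along each side from the seat's front edge to the front of the backrest, top faces 199 mm above the seat top and outer faces flush with the seat's x-edges; a 28×28 mm post under the front of each armrest stands on the seat at the front corner.


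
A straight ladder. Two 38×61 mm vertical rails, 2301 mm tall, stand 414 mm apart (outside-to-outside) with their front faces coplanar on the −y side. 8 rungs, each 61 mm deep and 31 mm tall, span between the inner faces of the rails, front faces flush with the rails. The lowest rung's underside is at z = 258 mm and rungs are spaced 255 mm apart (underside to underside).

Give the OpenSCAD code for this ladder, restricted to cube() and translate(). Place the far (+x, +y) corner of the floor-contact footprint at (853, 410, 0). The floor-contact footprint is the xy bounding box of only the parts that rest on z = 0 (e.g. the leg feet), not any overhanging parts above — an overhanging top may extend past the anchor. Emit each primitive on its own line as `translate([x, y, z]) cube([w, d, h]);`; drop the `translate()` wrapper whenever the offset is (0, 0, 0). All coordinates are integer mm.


translate([439, 349, 0]) cube([38, 61, 2301]);
translate([815, 349, 0]) cube([38, 61, 2301]);
translate([477, 349, 258]) cube([338, 61, 31]);
translate([477, 349, 513]) cube([338, 61, 31]);
translate([477, 349, 768]) cube([338, 61, 31]);
translate([477, 349, 1023]) cube([338, 61, 31]);
translate([477, 349, 1278]) cube([338, 61, 31]);
translate([477, 349, 1533]) cube([338, 61, 31]);
translate([477, 349, 1788]) cube([338, 61, 31]);
translate([477, 349, 2043]) cube([338, 61, 31]);


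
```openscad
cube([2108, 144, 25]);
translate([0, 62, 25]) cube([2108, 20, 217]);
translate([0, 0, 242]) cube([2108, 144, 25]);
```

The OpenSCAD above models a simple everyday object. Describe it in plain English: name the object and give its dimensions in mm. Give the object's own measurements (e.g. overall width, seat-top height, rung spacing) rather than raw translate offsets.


An I-beam lying along x, 2108 mm long. Overall section height 267 mm. Two flanges 144 mm wide (y) and 25 mm thick, one on the floor and one at the top; a web 20 mm thick runs between them, centred on the flange width.


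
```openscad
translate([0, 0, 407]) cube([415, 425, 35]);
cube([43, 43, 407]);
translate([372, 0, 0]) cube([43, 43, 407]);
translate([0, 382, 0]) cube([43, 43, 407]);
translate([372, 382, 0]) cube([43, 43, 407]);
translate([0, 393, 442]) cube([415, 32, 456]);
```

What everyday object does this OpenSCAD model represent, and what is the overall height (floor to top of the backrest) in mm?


A chair. The overall height is 898 mm.

A slab on four corner posts with a tall panel at the back — a chair. The seat slab sits at z = 407 with thickness 35, and the 456 mm backrest starts at the seat top, so the overall height is 407 + 35 + 456 = 898 mm.


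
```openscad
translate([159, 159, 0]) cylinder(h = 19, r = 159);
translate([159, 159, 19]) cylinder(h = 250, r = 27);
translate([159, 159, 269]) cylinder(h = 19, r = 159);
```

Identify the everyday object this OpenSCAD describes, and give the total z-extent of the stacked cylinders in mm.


A spool. The overall height is 288 mm.

Three coaxial cylinders, large–small–large — a spool. Two 19 mm flanges and a 250 mm core give 19 + 250 + 19 = 288 mm.


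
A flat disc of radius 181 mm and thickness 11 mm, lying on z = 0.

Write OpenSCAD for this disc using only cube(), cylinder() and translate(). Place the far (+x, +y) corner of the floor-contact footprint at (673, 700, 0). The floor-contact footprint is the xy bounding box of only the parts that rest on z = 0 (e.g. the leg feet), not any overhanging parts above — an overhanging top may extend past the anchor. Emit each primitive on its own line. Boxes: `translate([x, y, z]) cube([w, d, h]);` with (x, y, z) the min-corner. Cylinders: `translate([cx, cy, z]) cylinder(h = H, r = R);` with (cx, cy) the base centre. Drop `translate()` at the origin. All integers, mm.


translate([492, 519, 0]) cylinder(h = 11, r = 181);


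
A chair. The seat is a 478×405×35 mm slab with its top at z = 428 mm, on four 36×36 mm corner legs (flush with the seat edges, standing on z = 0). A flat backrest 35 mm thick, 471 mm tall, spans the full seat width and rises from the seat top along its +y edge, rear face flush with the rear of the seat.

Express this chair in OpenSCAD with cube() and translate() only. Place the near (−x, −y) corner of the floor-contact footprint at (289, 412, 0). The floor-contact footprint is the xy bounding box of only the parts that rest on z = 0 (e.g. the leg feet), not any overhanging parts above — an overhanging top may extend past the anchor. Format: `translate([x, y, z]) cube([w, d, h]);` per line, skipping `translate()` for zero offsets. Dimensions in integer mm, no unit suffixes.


translate([289, 412, 393]) cube([478, 405, 35]);
translate([289, 412, 0]) cube([36, 36, 393]);
translate([731, 412, 0]) cube([36, 36, 393]);
translate([289, 781, 0]) cube([36, 36, 393]);
translate([731, 781, 0]) cube([36, 36, 393]);
translate([289, 782, 428]) cube([478, 35, 471]);


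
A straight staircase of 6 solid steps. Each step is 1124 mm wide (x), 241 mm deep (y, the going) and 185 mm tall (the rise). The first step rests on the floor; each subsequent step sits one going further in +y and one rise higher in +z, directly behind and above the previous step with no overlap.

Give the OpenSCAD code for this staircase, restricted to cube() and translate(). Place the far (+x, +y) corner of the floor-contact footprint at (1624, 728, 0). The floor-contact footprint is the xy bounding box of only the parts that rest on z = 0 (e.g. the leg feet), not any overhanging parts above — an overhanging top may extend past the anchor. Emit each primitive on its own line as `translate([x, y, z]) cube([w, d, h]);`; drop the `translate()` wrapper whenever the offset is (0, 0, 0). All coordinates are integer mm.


translate([500, 487, 0]) cube([1124, 241, 185]);
translate([500, 728, 185]) cube([1124, 241, 185]);
translate([500, 969, 370]) cube([1124, 241, 185]);
translate([500, 1210, 555]) cube([1124, 241, 185]);
translate([500, 1451, 740]) cube([1124, 241, 185]);
translate([500, 1692, 925]) cube([1124, 241, 185]);


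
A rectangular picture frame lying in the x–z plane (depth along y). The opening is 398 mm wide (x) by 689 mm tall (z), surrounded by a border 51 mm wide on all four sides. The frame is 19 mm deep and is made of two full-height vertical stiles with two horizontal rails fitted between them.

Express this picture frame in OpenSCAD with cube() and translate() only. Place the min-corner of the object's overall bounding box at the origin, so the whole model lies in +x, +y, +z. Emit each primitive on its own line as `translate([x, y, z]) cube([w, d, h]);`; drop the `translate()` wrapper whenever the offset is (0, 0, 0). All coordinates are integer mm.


cube([51, 19, 791]);
translate([449, 0, 0]) cube([51, 19, 791]);
translate([51, 0, 0]) cube([398, 19, 51]);
translate([51, 0, 740]) cube([398, 19, 51]);


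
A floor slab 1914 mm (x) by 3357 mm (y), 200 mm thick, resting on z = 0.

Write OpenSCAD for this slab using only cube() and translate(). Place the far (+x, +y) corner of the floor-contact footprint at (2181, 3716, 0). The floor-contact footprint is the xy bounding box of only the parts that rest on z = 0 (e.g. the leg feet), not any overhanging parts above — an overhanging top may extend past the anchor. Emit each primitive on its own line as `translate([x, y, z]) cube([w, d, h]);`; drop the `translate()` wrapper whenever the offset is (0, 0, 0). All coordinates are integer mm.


translate([267, 359, 0]) cube([1914, 3357, 200]);
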